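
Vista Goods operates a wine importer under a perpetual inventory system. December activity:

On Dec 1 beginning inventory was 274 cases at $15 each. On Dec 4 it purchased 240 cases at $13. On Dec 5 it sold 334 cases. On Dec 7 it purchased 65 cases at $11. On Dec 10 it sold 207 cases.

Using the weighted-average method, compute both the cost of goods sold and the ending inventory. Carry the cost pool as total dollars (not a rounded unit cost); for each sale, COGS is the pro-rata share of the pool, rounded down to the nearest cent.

COGS = $7,441.39; ending inventory = $503.61

After Dec 1: 274 on hand, pool $4,110.00 (≈ $15.0000 each)
After Dec 4: 514 on hand, pool $7,230.00 (≈ $14.0661 each)
Dec 5, sell 334: 334/514 × $7,230.00 → $4,698.09
After Dec 7: 245 on hand, pool $3,246.91 (≈ $13.2527 each)
Dec 10, sell 207: 207/245 × $3,246.91 → $2,743.30
Total COGS = $4,698.09 + $2,743.30 = $7,441.39
Ending inventory (cost pool remaining) = $503.61
Check: goods available $7,945.00 = COGS $7,441.39 + ending $503.61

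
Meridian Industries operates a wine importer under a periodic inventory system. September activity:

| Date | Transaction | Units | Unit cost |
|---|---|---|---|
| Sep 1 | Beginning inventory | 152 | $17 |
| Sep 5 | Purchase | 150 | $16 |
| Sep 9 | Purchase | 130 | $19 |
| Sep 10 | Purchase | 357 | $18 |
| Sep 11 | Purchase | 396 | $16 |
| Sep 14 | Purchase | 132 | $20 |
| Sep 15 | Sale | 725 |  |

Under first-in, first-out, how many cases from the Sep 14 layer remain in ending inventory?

Sep 15, 725 sold [FIFO — oldest first]: 152 @ $17 + 150 @ $16 + 130 @ $19 + 293 @ $18 = $12,728
Ending inventory: 64 @ $18 + 396 @ $16 + 132 @ $20 = $10,128
Check: goods available $22,856 = COGS $12,728 + ending $10,128

132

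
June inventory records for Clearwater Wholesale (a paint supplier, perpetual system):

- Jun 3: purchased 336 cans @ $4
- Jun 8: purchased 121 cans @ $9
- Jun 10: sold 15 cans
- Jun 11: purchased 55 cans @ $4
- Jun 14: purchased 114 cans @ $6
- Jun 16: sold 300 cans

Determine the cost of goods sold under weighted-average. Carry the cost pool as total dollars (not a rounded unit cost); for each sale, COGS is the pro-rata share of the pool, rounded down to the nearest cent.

COGS = $1,679.10

After Jun 3: 336 on hand, pool $1,344.00 (≈ $4.0000 each)
After Jun 8: 457 on hand, pool $2,433.00 (≈ $5.3239 each)
Jun 10, sell 15: 15/457 × $2,433.00 → $79.85
After Jun 11: 497 on hand, pool $2,573.15 (≈ $5.1774 each)
After Jun 14: 611 on hand, pool $3,257.15 (≈ $5.3309 each)
Jun 16, sell 300: 300/611 × $3,257.15 → $1,599.25
Total COGS = $79.85 + $1,599.25 = $1,679.10
Ending inventory (cost pool remaining) = $1,657.90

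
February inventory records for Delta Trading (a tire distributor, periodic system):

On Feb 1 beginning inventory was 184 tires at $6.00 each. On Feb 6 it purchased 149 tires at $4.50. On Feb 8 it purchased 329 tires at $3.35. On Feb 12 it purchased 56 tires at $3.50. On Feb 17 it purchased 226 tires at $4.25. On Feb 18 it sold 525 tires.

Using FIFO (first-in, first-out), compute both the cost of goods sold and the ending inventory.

Feb 18, 525 sold [FIFO — oldest first]: 184 @ $6.00 + 149 @ $4.50 + 192 @ $3.35 = $2,417.70
Ending inventory: 137 @ $3.35 + 56 @ $3.50 + 226 @ $4.25 = $1,615.45

COGS = $2,417.70; ending inventory = $1,615.45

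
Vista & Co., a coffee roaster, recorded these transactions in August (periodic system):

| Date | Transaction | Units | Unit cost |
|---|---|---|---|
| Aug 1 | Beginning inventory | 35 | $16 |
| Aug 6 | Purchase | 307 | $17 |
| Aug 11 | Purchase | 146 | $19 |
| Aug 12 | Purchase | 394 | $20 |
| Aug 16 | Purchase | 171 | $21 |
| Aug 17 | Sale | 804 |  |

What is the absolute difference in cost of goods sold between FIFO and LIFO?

$953

FIFO COGS: 35 @ $16 + 307 @ $17 + 146 @ $19 + 316 @ $20 = $14,873
LIFO COGS: 171 @ $21 + 394 @ $20 + 146 @ $19 + 93 @ $17 = $15,826
Difference = |$14,873 − $15,826| = $953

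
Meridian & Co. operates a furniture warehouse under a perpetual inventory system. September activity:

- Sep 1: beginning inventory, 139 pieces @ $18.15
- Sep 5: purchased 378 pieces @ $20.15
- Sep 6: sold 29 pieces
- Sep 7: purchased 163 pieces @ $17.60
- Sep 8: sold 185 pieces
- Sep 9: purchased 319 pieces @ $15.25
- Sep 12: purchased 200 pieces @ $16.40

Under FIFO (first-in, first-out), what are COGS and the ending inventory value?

Sep 6, 29 sold [FIFO — oldest first]: 29 @ $18.15 = $526.35
Sep 8, 185 sold [FIFO — oldest first]: 110 @ $18.15 + 75 @ $20.15 = $3,507.75
Total COGS = $526.35 + $3,507.75 = $4,034.10
Ending inventory: 303 @ $20.15 + 163 @ $17.60 + 319 @ $15.25 + 200 @ $16.40 = $17,119.00

COGS = $4,034.10; ending inventory = $17,119.00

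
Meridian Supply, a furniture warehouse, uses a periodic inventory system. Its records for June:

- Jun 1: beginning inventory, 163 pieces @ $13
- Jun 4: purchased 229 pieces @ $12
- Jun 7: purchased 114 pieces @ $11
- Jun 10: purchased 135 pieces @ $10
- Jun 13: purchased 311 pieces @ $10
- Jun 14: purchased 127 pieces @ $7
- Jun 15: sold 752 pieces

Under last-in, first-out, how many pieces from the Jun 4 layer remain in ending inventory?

164

Jun 15, 752 sold [LIFO — newest first]: 127 @ $7 + 311 @ $10 + 135 @ $10 + 114 @ $11 + 65 @ $12 = $7,383
Ending inventory: 163 @ $13 + 164 @ $12 = $4,087
Check: goods available $11,470 = COGS $7,383 + ending $4,087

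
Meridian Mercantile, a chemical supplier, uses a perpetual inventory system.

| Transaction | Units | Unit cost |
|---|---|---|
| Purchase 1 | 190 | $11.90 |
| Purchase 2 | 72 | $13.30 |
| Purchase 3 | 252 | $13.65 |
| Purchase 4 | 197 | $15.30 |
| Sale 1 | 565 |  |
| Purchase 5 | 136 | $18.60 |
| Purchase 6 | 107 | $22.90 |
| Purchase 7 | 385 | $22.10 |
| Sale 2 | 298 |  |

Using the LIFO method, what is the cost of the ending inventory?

Sale 1 (565) [LIFO — newest first]: 197 @ $15.30 + 252 @ $13.65 + 72 @ $13.30 + 44 @ $11.90 = $7,935.10
Sale 2 (298) [LIFO — newest first]: 298 @ $22.10 = $6,585.80
Total COGS = $7,935.10 + $6,585.80 = $14,520.90
Ending inventory: 146 @ $11.90 + 136 @ $18.60 + 107 @ $22.90 + 87 @ $22.10 = $8,640.00

Ending inventory = $8,640.00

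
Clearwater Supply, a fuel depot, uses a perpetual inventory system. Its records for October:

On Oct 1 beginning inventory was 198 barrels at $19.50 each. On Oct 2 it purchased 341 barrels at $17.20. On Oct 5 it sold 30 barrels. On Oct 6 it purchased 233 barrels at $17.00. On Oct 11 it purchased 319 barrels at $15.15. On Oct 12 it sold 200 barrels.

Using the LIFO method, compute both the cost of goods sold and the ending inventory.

COGS = $3,546.00; ending inventory = $14,974.05

Oct 5, 30 sold [LIFO — newest first]: 30 @ $17.20 = $516.00
Oct 12, 200 sold [LIFO — newest first]: 200 @ $15.15 = $3,030.00
Total COGS = $516.00 + $3,030.00 = $3,546.00
Ending inventory: 198 @ $19.50 + 311 @ $17.20 + 233 @ $17.00 + 119 @ $15.15 = $14,974.05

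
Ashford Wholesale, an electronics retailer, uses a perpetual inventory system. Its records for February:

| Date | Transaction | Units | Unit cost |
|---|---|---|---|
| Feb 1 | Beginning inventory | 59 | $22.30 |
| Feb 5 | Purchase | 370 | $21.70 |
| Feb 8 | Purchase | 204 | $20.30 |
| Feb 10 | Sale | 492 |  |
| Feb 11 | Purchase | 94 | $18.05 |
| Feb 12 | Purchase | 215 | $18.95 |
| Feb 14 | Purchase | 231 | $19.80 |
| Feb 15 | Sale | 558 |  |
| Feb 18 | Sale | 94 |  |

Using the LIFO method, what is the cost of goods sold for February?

COGS = $23,183.95

Feb 10, 492 sold [LIFO — newest first]: 204 @ $20.30 + 288 @ $21.70 = $10,390.80
Feb 15, 558 sold [LIFO — newest first]: 231 @ $19.80 + 215 @ $18.95 + 94 @ $18.05 + 18 @ $21.70 = $10,735.35
Feb 18, 94 sold [LIFO — newest first]: 64 @ $21.70 + 30 @ $22.30 = $2,057.80
Total COGS = $10,390.80 + $10,735.35 + $2,057.80 = $23,183.95
Ending inventory: 29 @ $22.30 = $646.70
Check: goods available $23,830.65 = COGS $23,183.95 + ending $646.70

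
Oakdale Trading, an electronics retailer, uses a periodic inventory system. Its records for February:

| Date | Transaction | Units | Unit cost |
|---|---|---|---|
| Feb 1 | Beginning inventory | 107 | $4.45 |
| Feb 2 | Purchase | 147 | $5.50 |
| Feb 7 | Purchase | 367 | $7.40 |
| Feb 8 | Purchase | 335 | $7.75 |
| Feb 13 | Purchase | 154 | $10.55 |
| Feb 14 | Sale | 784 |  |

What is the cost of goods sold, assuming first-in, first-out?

Feb 14, 784 sold [FIFO — oldest first]: 107 @ $4.45 + 147 @ $5.50 + 367 @ $7.40 + 163 @ $7.75 = $5,263.70
Ending inventory: 172 @ $7.75 + 154 @ $10.55 = $2,957.70
Check: goods available $8,221.40 = COGS $5,263.70 + ending $2,957.70

COGS = $5,263.70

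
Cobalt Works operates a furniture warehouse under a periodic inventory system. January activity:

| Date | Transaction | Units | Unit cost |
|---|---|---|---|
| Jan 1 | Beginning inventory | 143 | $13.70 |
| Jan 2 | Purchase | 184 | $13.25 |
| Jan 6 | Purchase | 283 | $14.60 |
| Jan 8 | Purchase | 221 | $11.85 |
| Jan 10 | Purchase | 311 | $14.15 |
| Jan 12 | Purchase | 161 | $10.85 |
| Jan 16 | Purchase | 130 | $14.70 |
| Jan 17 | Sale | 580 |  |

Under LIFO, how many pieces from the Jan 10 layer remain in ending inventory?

Jan 17, 580 sold [LIFO — newest first]: 130 @ $14.70 + 161 @ $10.85 + 289 @ $14.15 = $7,747.20
Ending inventory: 143 @ $13.70 + 184 @ $13.25 + 283 @ $14.60 + 221 @ $11.85 + 22 @ $14.15 = $11,459.05
Check: goods available $19,206.25 = COGS $7,747.20 + ending $11,459.05

22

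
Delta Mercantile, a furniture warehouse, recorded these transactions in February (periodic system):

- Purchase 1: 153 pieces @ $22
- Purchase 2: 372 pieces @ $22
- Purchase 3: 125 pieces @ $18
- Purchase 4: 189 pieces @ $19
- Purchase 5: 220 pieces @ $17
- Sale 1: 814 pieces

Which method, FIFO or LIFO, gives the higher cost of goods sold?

FIFO

FIFO COGS: 153 @ $22 + 372 @ $22 + 125 @ $18 + 164 @ $19 = $16,916
LIFO COGS: 220 @ $17 + 189 @ $19 + 125 @ $18 + 280 @ $22 = $15,741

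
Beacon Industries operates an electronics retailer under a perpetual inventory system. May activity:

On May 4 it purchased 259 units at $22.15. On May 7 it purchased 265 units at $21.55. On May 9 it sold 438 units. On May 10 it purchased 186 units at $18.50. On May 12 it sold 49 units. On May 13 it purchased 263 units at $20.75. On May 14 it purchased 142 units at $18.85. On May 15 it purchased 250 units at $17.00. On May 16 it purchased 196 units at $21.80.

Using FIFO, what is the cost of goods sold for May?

COGS = $10,650.25

May 9, 438 sold [FIFO — oldest first]: 259 @ $22.15 + 179 @ $21.55 = $9,594.30
May 12, 49 sold [FIFO — oldest first]: 49 @ $21.55 = $1,055.95
Total COGS = $9,594.30 + $1,055.95 = $10,650.25
Ending inventory: 37 @ $21.55 + 186 @ $18.50 + 263 @ $20.75 + 142 @ $18.85 + 250 @ $17.00 + 196 @ $21.80 = $20,895.10
Check: goods available $31,545.35 = COGS $10,650.25 + ending $20,895.10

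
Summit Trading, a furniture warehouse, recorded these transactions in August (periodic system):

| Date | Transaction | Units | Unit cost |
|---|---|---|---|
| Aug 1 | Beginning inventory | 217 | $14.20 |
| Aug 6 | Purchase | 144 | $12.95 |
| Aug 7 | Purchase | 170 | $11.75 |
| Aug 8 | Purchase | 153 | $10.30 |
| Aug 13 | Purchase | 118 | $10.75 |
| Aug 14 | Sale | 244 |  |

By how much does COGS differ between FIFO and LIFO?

$864.75

FIFO COGS: 217 @ $14.20 + 27 @ $12.95 = $3,431.05
LIFO COGS: 118 @ $10.75 + 126 @ $10.30 = $2,566.30
Difference = |$3,431.05 − $2,566.30| = $864.75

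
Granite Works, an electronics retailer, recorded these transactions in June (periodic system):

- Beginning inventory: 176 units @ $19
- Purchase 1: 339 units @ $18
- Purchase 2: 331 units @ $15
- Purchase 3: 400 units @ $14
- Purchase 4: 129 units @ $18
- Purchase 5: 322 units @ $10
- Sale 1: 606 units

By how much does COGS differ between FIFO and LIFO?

$3,099

FIFO COGS: 176 @ $19 + 339 @ $18 + 91 @ $15 = $10,811
LIFO COGS: 322 @ $10 + 129 @ $18 + 155 @ $14 = $7,712
Difference = |$10,811 − $7,712| = $3,099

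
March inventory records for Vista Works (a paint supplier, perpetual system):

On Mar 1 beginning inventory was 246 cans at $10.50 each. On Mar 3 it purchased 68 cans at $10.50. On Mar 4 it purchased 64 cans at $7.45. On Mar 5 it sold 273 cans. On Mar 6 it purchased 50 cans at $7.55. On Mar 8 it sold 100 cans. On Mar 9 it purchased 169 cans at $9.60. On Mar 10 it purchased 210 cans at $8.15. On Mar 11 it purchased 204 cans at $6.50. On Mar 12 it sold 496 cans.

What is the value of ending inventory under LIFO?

Ending inventory = $1,412.70

Mar 5, 273 sold [LIFO — newest first]: 64 @ $7.45 + 68 @ $10.50 + 141 @ $10.50 = $2,671.30
Mar 8, 100 sold [LIFO — newest first]: 50 @ $7.55 + 50 @ $10.50 = $902.50
Mar 12, 496 sold [LIFO — newest first]: 204 @ $6.50 + 210 @ $8.15 + 82 @ $9.60 = $3,824.70
Total COGS = $2,671.30 + $902.50 + $3,824.70 = $7,398.50
Ending inventory: 55 @ $10.50 + 87 @ $9.60 = $1,412.70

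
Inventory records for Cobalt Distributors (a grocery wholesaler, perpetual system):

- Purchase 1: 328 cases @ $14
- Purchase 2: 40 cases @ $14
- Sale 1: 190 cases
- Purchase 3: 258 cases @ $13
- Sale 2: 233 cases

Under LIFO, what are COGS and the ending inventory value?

Sale 1 (190) [LIFO — newest first]: 40 @ $14 + 150 @ $14 = $2,660
Sale 2 (233) [LIFO — newest first]: 233 @ $13 = $3,029
Total COGS = $2,660 + $3,029 = $5,689
Ending inventory: 178 @ $14 + 25 @ $13 = $2,817

COGS = $5,689; ending inventory = $2,817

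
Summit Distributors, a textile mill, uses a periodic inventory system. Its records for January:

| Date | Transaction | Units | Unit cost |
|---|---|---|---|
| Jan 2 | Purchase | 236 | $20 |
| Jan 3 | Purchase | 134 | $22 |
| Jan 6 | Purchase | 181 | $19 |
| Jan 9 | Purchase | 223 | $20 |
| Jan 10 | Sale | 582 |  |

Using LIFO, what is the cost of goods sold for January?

COGS = $11,727

Jan 10, 582 sold [LIFO — newest first]: 223 @ $20 + 181 @ $19 + 134 @ $22 + 44 @ $20 = $11,727
Ending inventory: 192 @ $20 = $3,840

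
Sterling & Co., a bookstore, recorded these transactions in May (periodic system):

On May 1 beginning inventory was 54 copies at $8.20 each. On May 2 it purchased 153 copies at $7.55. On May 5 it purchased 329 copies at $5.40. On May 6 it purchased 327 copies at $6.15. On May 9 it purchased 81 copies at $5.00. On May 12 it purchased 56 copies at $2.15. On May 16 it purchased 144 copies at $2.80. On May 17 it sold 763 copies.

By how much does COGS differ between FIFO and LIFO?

FIFO COGS: 54 @ $8.20 + 153 @ $7.55 + 329 @ $5.40 + 227 @ $6.15 = $4,770.60
LIFO COGS: 144 @ $2.80 + 56 @ $2.15 + 81 @ $5.00 + 327 @ $6.15 + 155 @ $5.40 = $3,776.65
Difference = |$4,770.60 − $3,776.65| = $993.95

$993.95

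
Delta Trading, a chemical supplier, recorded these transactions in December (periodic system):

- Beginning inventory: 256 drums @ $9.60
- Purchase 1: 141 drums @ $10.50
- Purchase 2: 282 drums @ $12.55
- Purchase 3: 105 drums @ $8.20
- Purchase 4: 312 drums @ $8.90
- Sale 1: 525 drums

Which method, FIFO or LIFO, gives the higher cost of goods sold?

FIFO COGS: 256 @ $9.60 + 141 @ $10.50 + 128 @ $12.55 = $5,544.50
LIFO COGS: 312 @ $8.90 + 105 @ $8.20 + 108 @ $12.55 = $4,993.20

FIFO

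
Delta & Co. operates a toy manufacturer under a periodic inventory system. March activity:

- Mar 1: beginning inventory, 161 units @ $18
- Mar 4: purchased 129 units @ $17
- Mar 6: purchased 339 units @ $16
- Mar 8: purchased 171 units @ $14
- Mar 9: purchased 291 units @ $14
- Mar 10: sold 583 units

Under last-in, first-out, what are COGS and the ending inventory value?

COGS = $8,404; ending inventory = $8,579

Mar 10, 583 sold [LIFO — newest first]: 291 @ $14 + 171 @ $14 + 121 @ $16 = $8,404
Ending inventory: 161 @ $18 + 129 @ $17 + 218 @ $16 = $8,579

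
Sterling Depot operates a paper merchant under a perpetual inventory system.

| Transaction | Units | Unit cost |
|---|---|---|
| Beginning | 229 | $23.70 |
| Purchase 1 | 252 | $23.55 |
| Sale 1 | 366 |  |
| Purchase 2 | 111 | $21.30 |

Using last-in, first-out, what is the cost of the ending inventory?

Sale 1 (366) [LIFO — newest first]: 252 @ $23.55 + 114 @ $23.70 = $8,636.40
Ending inventory: 115 @ $23.70 + 111 @ $21.30 = $5,089.80

Ending inventory = $5,089.80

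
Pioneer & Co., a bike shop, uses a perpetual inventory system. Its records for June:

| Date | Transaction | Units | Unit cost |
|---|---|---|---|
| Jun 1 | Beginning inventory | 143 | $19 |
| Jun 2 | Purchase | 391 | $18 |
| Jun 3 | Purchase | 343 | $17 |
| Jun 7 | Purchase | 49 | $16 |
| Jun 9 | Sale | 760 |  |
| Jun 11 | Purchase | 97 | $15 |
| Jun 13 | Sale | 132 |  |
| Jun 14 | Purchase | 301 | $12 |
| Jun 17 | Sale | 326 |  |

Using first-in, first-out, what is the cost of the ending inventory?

Ending inventory = $1,272

Jun 9, 760 sold [FIFO — oldest first]: 143 @ $19 + 391 @ $18 + 226 @ $17 = $13,597
Jun 13, 132 sold [FIFO — oldest first]: 117 @ $17 + 15 @ $16 = $2,229
Jun 17, 326 sold [FIFO — oldest first]: 34 @ $16 + 97 @ $15 + 195 @ $12 = $4,339
Total COGS = $13,597 + $2,229 + $4,339 = $20,165
Ending inventory: 106 @ $12 = $1,272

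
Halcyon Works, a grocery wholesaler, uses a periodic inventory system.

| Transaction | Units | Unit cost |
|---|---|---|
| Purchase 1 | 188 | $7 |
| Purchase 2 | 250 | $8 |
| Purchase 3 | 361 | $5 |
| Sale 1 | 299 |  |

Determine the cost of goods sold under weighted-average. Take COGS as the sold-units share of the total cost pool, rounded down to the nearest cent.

COGS = $1,916.36

Sale 1, sell 299: 299/799 × $5,121.00 → $1,916.36
Ending inventory (cost pool remaining) = $3,204.64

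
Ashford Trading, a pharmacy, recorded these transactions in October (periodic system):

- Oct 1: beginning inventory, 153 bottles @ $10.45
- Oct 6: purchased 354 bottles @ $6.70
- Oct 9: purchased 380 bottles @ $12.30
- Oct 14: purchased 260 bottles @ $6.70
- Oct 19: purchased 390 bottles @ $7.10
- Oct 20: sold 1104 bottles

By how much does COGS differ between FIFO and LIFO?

$417.75

FIFO COGS: 153 @ $10.45 + 354 @ $6.70 + 380 @ $12.30 + 217 @ $6.70 = $10,098.55
LIFO COGS: 390 @ $7.10 + 260 @ $6.70 + 380 @ $12.30 + 74 @ $6.70 = $9,680.80
Difference = |$10,098.55 − $9,680.80| = $417.75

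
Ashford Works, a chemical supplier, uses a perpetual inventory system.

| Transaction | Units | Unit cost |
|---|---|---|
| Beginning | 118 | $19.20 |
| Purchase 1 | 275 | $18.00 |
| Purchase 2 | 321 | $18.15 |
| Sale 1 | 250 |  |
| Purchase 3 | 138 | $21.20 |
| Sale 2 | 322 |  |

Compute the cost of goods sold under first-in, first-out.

COGS = $10,464.45

Sale 1 (250) [FIFO — oldest first]: 118 @ $19.20 + 132 @ $18.00 = $4,641.60
Sale 2 (322) [FIFO — oldest first]: 143 @ $18.00 + 179 @ $18.15 = $5,822.85
Total COGS = $4,641.60 + $5,822.85 = $10,464.45
Ending inventory: 142 @ $18.15 + 138 @ $21.20 = $5,502.90
Check: goods available $15,967.35 = COGS $10,464.45 + ending $5,502.90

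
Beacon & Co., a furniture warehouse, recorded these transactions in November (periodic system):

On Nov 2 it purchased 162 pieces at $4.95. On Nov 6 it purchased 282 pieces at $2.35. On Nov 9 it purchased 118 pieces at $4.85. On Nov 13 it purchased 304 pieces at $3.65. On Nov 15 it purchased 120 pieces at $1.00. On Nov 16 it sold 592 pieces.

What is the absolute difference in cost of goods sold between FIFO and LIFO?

$227.00

FIFO COGS: 162 @ $4.95 + 282 @ $2.35 + 118 @ $4.85 + 30 @ $3.65 = $2,146.40
LIFO COGS: 120 @ $1.00 + 304 @ $3.65 + 118 @ $4.85 + 50 @ $2.35 = $1,919.40
Difference = |$2,146.40 − $1,919.40| = $227.00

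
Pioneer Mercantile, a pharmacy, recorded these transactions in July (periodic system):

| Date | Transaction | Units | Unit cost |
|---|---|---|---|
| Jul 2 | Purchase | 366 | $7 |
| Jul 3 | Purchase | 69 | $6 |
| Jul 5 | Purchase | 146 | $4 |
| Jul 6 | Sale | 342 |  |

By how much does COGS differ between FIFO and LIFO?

$507

FIFO COGS: 342 @ $7 = $2,394
LIFO COGS: 146 @ $4 + 69 @ $6 + 127 @ $7 = $1,887
Difference = |$2,394 − $1,887| = $507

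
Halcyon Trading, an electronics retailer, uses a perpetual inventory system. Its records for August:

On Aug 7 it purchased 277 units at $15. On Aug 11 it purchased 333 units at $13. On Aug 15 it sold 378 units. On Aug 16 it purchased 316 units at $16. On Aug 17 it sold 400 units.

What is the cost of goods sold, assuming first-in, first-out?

Aug 15, 378 sold [FIFO — oldest first]: 277 @ $15 + 101 @ $13 = $5,468
Aug 17, 400 sold [FIFO — oldest first]: 232 @ $13 + 168 @ $16 = $5,704
Total COGS = $5,468 + $5,704 = $11,172
Ending inventory: 148 @ $16 = $2,368

COGS = $11,172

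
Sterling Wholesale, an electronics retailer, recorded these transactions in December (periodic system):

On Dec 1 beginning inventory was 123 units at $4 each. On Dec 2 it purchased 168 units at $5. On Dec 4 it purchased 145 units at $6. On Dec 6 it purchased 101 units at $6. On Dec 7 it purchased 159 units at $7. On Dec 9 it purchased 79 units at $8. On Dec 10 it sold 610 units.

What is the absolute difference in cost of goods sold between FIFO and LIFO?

FIFO COGS: 123 @ $4 + 168 @ $5 + 145 @ $6 + 101 @ $6 + 73 @ $7 = $3,319
LIFO COGS: 79 @ $8 + 159 @ $7 + 101 @ $6 + 145 @ $6 + 126 @ $5 = $3,851
Difference = |$3,319 − $3,851| = $532

$532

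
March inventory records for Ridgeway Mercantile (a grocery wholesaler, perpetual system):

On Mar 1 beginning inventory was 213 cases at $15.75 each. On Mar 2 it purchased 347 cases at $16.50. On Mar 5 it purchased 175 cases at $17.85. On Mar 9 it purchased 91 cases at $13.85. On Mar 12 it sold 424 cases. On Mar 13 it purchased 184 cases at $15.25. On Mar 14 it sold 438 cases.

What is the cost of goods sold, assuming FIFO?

Mar 12, 424 sold [FIFO — oldest first]: 213 @ $15.75 + 211 @ $16.50 = $6,836.25
Mar 14, 438 sold [FIFO — oldest first]: 136 @ $16.50 + 175 @ $17.85 + 91 @ $13.85 + 36 @ $15.25 = $7,177.10
Total COGS = $6,836.25 + $7,177.10 = $14,013.35
Ending inventory: 148 @ $15.25 = $2,257.00
Check: goods available $16,270.35 = COGS $14,013.35 + ending $2,257.00

COGS = $14,013.35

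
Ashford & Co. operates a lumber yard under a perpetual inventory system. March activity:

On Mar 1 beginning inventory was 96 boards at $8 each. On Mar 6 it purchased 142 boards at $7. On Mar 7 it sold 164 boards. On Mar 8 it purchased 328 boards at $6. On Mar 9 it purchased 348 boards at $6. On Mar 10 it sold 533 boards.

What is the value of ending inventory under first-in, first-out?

Mar 7, 164 sold [FIFO — oldest first]: 96 @ $8 + 68 @ $7 = $1,244
Mar 10, 533 sold [FIFO — oldest first]: 74 @ $7 + 328 @ $6 + 131 @ $6 = $3,272
Total COGS = $1,244 + $3,272 = $4,516
Ending inventory: 217 @ $6 = $1,302

Ending inventory = $1,302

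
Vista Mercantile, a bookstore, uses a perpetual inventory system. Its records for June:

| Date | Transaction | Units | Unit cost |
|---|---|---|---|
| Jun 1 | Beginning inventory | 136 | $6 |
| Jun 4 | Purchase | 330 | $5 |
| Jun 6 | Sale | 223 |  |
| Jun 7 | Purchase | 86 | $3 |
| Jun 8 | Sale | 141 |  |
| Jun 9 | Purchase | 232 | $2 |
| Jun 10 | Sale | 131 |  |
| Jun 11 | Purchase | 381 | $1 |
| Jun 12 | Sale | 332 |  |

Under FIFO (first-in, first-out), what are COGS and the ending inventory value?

Jun 6, 223 sold [FIFO — oldest first]: 136 @ $6 + 87 @ $5 = $1,251
Jun 8, 141 sold [FIFO — oldest first]: 141 @ $5 = $705
Jun 10, 131 sold [FIFO — oldest first]: 102 @ $5 + 29 @ $3 = $597
Jun 12, 332 sold [FIFO — oldest first]: 57 @ $3 + 232 @ $2 + 43 @ $1 = $678
Total COGS = $1,251 + $705 + $597 + $678 = $3,231
Ending inventory: 338 @ $1 = $338

COGS = $3,231; ending inventory = $338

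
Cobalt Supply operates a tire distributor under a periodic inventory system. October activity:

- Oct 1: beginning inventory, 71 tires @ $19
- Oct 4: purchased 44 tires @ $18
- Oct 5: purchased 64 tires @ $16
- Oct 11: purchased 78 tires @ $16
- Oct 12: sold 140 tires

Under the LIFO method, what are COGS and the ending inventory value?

Oct 12, 140 sold [LIFO — newest first]: 78 @ $16 + 62 @ $16 = $2,240
Ending inventory: 71 @ $19 + 44 @ $18 + 2 @ $16 = $2,173

COGS = $2,240; ending inventory = $2,173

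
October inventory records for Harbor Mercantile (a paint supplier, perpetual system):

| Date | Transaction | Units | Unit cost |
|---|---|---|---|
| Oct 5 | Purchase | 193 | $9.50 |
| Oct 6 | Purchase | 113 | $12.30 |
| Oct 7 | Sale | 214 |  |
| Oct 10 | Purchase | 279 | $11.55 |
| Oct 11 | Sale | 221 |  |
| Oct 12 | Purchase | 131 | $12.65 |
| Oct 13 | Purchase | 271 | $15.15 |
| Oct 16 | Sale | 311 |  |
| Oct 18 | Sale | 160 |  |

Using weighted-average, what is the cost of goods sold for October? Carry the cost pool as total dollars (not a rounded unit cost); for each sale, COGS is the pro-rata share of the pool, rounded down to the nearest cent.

After Oct 5: 193 on hand, pool $1,833.50 (≈ $9.5000 each)
After Oct 6: 306 on hand, pool $3,223.40 (≈ $10.5340 each)
Oct 7, sell 214: 214/306 × $3,223.40 → $2,254.27
After Oct 10: 371 on hand, pool $4,191.58 (≈ $11.2981 each)
Oct 11, sell 221: 221/371 × $4,191.58 → $2,496.87
After Oct 12: 281 on hand, pool $3,351.86 (≈ $11.9283 each)
After Oct 13: 552 on hand, pool $7,457.51 (≈ $13.5100 each)
Oct 16, sell 311: 311/552 × $7,457.51 → $4,201.60
Oct 18, sell 160: 160/241 × $3,255.91 → $2,161.60
Total COGS = $2,254.27 + $2,496.87 + $4,201.60 + $2,161.60 = $11,114.34
Ending inventory (cost pool remaining) = $1,094.31

COGS = $11,114.34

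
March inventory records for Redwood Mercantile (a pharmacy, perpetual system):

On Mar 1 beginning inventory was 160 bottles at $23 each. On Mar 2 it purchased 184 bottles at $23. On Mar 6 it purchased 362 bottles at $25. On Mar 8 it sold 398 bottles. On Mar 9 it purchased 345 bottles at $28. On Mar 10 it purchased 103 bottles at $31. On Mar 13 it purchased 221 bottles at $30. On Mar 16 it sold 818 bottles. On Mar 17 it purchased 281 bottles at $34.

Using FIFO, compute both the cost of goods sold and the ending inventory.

Mar 8, 398 sold [FIFO — oldest first]: 160 @ $23 + 184 @ $23 + 54 @ $25 = $9,262
Mar 16, 818 sold [FIFO — oldest first]: 308 @ $25 + 345 @ $28 + 103 @ $31 + 62 @ $30 = $22,413
Total COGS = $9,262 + $22,413 = $31,675
Ending inventory: 159 @ $30 + 281 @ $34 = $14,324

COGS = $31,675; ending inventory = $14,324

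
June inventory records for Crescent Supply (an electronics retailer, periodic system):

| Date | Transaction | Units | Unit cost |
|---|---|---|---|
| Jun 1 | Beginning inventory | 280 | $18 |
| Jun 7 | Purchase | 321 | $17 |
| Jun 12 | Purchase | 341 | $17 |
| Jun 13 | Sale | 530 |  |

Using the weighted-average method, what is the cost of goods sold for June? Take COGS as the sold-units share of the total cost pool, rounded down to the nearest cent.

COGS = $9,167.53

Jun 13, sell 530: 530/942 × $16,294.00 → $9,167.53
Ending inventory (cost pool remaining) = $7,126.47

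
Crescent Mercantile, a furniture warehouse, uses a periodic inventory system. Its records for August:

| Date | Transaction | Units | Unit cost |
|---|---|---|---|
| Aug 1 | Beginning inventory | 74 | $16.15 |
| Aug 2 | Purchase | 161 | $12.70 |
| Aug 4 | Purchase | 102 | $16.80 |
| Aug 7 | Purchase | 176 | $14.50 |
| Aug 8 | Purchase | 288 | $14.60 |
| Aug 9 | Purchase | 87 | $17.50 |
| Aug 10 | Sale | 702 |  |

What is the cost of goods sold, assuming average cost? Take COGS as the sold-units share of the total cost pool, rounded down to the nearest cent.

Aug 10, sell 702: 702/888 × $13,232.70 → $10,460.98
Ending inventory (cost pool remaining) = $2,771.72

COGS = $10,460.98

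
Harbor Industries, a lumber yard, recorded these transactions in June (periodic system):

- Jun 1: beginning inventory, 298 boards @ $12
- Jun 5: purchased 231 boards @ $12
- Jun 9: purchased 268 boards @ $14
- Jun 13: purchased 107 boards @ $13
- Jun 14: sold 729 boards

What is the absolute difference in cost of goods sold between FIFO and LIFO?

$243

FIFO COGS: 298 @ $12 + 231 @ $12 + 200 @ $14 = $9,148
LIFO COGS: 107 @ $13 + 268 @ $14 + 231 @ $12 + 123 @ $12 = $9,391
Difference = |$9,148 − $9,391| = $243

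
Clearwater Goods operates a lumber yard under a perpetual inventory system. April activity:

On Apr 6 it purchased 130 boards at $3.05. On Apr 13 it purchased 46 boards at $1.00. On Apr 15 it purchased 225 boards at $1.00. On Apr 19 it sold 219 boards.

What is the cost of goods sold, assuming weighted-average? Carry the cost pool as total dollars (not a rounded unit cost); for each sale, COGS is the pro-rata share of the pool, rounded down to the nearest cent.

After Apr 6: 130 on hand, pool $396.50 (≈ $3.0500 each)
After Apr 13: 176 on hand, pool $442.50 (≈ $2.5142 each)
After Apr 15: 401 on hand, pool $667.50 (≈ $1.6646 each)
Apr 19, sell 219: 219/401 × $667.50 → $364.54
Ending inventory (cost pool remaining) = $302.96

COGS = $364.54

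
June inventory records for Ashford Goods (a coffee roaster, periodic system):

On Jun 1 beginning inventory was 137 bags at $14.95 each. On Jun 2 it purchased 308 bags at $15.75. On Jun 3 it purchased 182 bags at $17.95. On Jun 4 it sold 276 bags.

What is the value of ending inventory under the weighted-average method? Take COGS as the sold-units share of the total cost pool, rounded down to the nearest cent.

Jun 4, sell 276: 276/627 × $10,166.05 → $4,475.00
Ending inventory (cost pool remaining) = $5,691.05

Ending inventory = $5,691.05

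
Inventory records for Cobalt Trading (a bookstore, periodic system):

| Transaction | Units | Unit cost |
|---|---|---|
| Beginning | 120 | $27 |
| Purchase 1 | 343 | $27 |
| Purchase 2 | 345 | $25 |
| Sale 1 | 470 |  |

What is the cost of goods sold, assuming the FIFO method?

Sale 1 (470) [FIFO — oldest first]: 120 @ $27 + 343 @ $27 + 7 @ $25 = $12,676
Ending inventory: 338 @ $25 = $8,450
Check: goods available $21,126 = COGS $12,676 + ending $8,450

COGS = $12,676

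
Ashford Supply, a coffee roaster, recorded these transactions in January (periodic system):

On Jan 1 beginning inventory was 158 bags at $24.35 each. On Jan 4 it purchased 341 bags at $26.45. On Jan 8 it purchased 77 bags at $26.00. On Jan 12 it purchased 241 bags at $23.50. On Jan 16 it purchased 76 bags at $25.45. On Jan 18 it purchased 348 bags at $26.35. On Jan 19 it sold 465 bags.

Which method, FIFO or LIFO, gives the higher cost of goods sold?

LIFO

FIFO COGS: 158 @ $24.35 + 307 @ $26.45 = $11,967.45
LIFO COGS: 348 @ $26.35 + 76 @ $25.45 + 41 @ $23.50 = $12,067.50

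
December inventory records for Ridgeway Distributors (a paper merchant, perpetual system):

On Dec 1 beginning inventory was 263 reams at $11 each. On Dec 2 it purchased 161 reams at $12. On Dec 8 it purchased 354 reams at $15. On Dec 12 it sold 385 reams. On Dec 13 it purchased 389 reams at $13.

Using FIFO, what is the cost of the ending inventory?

Ending inventory = $10,835

Dec 12, 385 sold [FIFO — oldest first]: 263 @ $11 + 122 @ $12 = $4,357
Ending inventory: 39 @ $12 + 354 @ $15 + 389 @ $13 = $10,835
Check: goods available $15,192 = COGS $4,357 + ending $10,835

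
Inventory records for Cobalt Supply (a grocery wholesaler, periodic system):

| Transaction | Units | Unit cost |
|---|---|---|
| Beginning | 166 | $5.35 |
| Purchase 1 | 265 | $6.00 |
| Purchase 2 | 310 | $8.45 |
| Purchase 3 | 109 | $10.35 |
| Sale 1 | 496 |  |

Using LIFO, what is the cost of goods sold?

Sale 1 (496) [LIFO — newest first]: 109 @ $10.35 + 310 @ $8.45 + 77 @ $6.00 = $4,209.65
Ending inventory: 166 @ $5.35 + 188 @ $6.00 = $2,016.10
Check: goods available $6,225.75 = COGS $4,209.65 + ending $2,016.10

COGS = $4,209.65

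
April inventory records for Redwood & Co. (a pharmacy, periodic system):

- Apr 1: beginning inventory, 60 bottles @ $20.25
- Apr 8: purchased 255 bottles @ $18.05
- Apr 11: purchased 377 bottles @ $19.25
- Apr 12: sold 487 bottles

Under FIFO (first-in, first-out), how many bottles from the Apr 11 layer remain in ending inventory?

205

Apr 12, 487 sold [FIFO — oldest first]: 60 @ $20.25 + 255 @ $18.05 + 172 @ $19.25 = $9,128.75
Ending inventory: 205 @ $19.25 = $3,946.25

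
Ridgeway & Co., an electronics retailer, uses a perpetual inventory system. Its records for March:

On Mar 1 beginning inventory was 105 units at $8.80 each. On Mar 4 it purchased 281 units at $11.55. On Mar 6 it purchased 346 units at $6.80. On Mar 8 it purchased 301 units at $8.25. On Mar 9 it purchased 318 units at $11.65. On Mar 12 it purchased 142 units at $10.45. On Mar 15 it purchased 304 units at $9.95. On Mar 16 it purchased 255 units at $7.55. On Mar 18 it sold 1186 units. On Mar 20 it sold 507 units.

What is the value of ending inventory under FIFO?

Mar 18, 1186 sold [FIFO — oldest first]: 105 @ $8.80 + 281 @ $11.55 + 346 @ $6.80 + 301 @ $8.25 + 153 @ $11.65 = $10,788.05
Mar 20, 507 sold [FIFO — oldest first]: 165 @ $11.65 + 142 @ $10.45 + 200 @ $9.95 = $5,396.15
Total COGS = $10,788.05 + $5,396.15 = $16,184.20
Ending inventory: 104 @ $9.95 + 255 @ $7.55 = $2,960.05

Ending inventory = $2,960.05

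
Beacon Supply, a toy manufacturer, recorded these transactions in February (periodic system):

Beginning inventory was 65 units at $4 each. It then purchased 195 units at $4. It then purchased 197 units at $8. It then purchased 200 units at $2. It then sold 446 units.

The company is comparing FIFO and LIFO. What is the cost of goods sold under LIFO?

FIFO COGS: 65 @ $4 + 195 @ $4 + 186 @ $8 = $2,528
LIFO COGS: 200 @ $2 + 197 @ $8 + 49 @ $4 = $2,172

COGS = $2,172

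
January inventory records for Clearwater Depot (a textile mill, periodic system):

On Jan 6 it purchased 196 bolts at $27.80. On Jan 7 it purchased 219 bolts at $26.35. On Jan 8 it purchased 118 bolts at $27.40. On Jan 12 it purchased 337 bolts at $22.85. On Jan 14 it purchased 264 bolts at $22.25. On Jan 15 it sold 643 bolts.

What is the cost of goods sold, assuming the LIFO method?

Jan 15, 643 sold [LIFO — newest first]: 264 @ $22.25 + 337 @ $22.85 + 42 @ $27.40 = $14,725.25
Ending inventory: 196 @ $27.80 + 219 @ $26.35 + 76 @ $27.40 = $13,301.85

COGS = $14,725.25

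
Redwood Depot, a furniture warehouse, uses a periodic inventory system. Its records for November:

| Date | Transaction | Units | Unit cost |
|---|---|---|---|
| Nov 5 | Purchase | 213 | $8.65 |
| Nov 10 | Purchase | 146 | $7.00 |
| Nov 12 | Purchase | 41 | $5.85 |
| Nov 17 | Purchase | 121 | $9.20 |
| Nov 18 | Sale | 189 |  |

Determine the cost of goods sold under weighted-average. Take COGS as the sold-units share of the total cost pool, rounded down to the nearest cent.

Nov 18, sell 189: 189/521 × $4,217.50 → $1,529.95
Ending inventory (cost pool remaining) = $2,687.55
Check: goods available $4,217.50 = COGS $1,529.95 + ending $2,687.55

COGS = $1,529.95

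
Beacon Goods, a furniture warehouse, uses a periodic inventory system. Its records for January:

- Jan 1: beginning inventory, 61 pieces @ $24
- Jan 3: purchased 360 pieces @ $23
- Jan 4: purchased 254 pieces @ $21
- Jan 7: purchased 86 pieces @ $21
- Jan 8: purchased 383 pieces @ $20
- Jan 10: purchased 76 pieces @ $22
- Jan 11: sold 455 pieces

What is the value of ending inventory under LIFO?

Jan 11, 455 sold [LIFO — newest first]: 76 @ $22 + 379 @ $20 = $9,252
Ending inventory: 61 @ $24 + 360 @ $23 + 254 @ $21 + 86 @ $21 + 4 @ $20 = $16,964
Check: goods available $26,216 = COGS $9,252 + ending $16,964

Ending inventory = $16,964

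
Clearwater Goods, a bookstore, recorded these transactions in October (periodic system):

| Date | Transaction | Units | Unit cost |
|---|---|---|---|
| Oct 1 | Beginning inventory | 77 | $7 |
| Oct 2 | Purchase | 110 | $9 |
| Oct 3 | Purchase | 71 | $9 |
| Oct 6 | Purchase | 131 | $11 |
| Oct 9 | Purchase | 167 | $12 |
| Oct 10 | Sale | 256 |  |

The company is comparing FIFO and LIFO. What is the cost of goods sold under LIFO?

COGS = $2,983

FIFO COGS: 77 @ $7 + 110 @ $9 + 69 @ $9 = $2,150
LIFO COGS: 167 @ $12 + 89 @ $11 = $2,983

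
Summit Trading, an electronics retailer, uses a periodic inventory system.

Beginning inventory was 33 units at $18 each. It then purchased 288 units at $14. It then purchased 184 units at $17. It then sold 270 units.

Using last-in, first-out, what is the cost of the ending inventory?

Sale 1 (270) [LIFO — newest first]: 184 @ $17 + 86 @ $14 = $4,332
Ending inventory: 33 @ $18 + 202 @ $14 = $3,422

Ending inventory = $3,422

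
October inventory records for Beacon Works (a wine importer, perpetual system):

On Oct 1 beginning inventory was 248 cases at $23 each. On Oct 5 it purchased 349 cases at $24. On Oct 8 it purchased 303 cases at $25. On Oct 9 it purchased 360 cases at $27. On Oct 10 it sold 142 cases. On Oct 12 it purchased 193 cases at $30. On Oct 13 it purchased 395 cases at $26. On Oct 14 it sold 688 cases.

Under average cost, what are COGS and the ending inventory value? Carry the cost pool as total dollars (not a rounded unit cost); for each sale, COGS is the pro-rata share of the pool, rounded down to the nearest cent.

COGS = $21,239.64; ending inventory = $26,195.36

After Oct 1: 248 on hand, pool $5,704.00 (≈ $23.0000 each)
After Oct 5: 597 on hand, pool $14,080.00 (≈ $23.5846 each)
After Oct 8: 900 on hand, pool $21,655.00 (≈ $24.0611 each)
After Oct 9: 1260 on hand, pool $31,375.00 (≈ $24.9008 each)
Oct 10, sell 142: 142/1260 × $31,375.00 → $3,535.91
After Oct 12: 1311 on hand, pool $33,629.09 (≈ $25.6515 each)
After Oct 13: 1706 on hand, pool $43,899.09 (≈ $25.7322 each)
Oct 14, sell 688: 688/1706 × $43,899.09 → $17,703.73
Total COGS = $3,535.91 + $17,703.73 = $21,239.64
Ending inventory (cost pool remaining) = $26,195.36
Check: goods available $47,435.00 = COGS $21,239.64 + ending $26,195.36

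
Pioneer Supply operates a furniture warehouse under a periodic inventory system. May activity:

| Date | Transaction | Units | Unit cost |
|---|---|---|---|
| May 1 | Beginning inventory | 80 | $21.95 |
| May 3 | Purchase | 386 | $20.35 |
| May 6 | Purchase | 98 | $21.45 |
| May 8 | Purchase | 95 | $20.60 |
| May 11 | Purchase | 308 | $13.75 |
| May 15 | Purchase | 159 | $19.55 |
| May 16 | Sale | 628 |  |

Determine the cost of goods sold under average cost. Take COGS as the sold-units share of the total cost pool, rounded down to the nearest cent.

May 16, sell 628: 628/1126 × $21,013.65 → $11,719.86
Ending inventory (cost pool remaining) = $9,293.79
Check: goods available $21,013.65 = COGS $11,719.86 + ending $9,293.79

COGS = $11,719.86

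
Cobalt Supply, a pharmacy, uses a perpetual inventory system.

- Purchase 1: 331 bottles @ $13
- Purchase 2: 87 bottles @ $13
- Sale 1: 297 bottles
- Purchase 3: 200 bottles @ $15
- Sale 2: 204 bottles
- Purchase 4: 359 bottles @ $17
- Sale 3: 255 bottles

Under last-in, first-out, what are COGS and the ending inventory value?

COGS = $11,248; ending inventory = $3,289

Sale 1 (297) [LIFO — newest first]: 87 @ $13 + 210 @ $13 = $3,861
Sale 2 (204) [LIFO — newest first]: 200 @ $15 + 4 @ $13 = $3,052
Sale 3 (255) [LIFO — newest first]: 255 @ $17 = $4,335
Total COGS = $3,861 + $3,052 + $4,335 = $11,248
Ending inventory: 117 @ $13 + 104 @ $17 = $3,289
Check: goods available $14,537 = COGS $11,248 + ending $3,289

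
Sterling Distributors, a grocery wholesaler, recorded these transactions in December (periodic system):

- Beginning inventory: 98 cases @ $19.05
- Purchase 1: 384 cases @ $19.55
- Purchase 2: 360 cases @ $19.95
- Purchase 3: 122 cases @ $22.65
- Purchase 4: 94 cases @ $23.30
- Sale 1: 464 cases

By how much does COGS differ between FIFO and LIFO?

$878.90

FIFO COGS: 98 @ $19.05 + 366 @ $19.55 = $9,022.20
LIFO COGS: 94 @ $23.30 + 122 @ $22.65 + 248 @ $19.95 = $9,901.10
Difference = |$9,022.20 − $9,901.10| = $878.90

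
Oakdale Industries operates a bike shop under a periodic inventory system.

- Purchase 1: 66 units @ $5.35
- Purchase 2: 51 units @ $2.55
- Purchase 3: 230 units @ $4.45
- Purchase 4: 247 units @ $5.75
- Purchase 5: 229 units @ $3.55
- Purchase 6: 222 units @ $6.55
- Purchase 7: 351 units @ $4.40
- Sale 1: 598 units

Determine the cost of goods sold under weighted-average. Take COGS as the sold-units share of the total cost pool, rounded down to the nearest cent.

Sale 1, sell 598: 598/1396 × $6,738.35 → $2,886.48
Ending inventory (cost pool remaining) = $3,851.87
Check: goods available $6,738.35 = COGS $2,886.48 + ending $3,851.87

COGS = $2,886.48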